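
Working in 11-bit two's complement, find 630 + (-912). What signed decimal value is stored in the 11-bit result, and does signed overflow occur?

-282; no overflow

630 → 01001110110
-912 → 10001110000
  01001110110
+ 10001110000
= 11011100110
Result 11011100110: MSB = 1 → 1766 − 2048 = -282.
Addends have opposite signs, so signed overflow cannot occur.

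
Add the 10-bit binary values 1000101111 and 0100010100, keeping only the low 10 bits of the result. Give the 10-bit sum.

  1000101111
+ 0100010100
= 1101000011

1101000011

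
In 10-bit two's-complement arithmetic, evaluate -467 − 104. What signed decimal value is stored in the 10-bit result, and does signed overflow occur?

-467 → 1000101101
104 → 0001101000
Subtract via negate-and-add: invert 0001101000 + 1 = 1110011000 (i.e. -104).
  1000101101
+ 1110011000
= 0111000101  (discard carry-out 1)
Result 0111000101: MSB = 0 → value 453.
Both addends (after negating the subtrahend) are negative but the stored result is non-negative: signed overflow. The true value -467 − 104 = -571 lies outside [-512, 511].

453; overflow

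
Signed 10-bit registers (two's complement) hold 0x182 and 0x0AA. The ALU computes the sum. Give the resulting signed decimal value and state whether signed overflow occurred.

-468; overflow

0x182 = 0110000010 = 386 (signed)
0x0AA = 0010101010 = 170 (signed)
  0110000010
+ 0010101010
= 1000101100
Result 1000101100: MSB = 1 → 556 − 1024 = -468.
Both addends are non-negative but the stored result is negative: signed overflow. The true value 386 + 170 = 556 lies outside [-512, 511].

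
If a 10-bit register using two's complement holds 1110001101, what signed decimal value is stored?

-115

MSB is 1, so the value is negative.
Unsigned reading: 909. Subtract 2^10 = 1024: 909 − 1024 = -115.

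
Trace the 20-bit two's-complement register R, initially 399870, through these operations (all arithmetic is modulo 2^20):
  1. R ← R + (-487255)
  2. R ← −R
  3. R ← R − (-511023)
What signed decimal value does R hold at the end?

Start: R = 399870 = 01100001100111111110.
R = 399870 + (-487255) = -87385 = 11101010101010100111
R = −(-87385) = 87385 = 00010101010101011001
R = 87385 − (-511023) = 598408; wraps to -450168 = 10010010000110001000

-450168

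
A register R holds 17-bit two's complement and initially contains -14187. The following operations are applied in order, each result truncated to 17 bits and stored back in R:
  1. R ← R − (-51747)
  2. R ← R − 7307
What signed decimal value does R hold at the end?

30253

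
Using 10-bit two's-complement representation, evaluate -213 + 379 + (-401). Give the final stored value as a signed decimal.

-213 + 379 = 166 (0010100110)
166 + (-401) = -235 (1100010101)

-235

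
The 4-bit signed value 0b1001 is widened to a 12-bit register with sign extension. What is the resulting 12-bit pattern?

111111111001

MSB of 1001 is 1; replicate it into the new high bits.
11111111|1001 → 111111111001 (still -7).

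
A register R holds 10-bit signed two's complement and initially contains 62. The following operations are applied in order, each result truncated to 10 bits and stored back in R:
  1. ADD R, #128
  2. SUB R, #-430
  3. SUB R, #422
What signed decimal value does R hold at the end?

198

Start: R = 62 = 0000111110.
R = 62 + 128 = 190 = 0010111110
R = 190 − (-430) = 620; wraps to -404 = 1001101100
R = -404 − 422 = -826; wraps to 198 = 0011000110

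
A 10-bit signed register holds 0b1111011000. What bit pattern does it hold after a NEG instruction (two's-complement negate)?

0000101000

Invert: 0000100111. Add 1: 0000101000.
Check: 1111011000 = -40, 0000101000 = 40.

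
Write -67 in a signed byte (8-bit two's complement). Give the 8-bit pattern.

|-67| = 67 = 01000011 in 8 bits.
Invert the bits: 10111100. Add 1: 10111101.

10111101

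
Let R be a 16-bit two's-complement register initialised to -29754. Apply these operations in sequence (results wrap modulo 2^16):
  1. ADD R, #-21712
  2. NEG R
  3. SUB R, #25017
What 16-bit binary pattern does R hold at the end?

Start: R = -29754 = 1000101111000110.
R = -29754 + (-21712) = -51466; wraps to 14070 = 0011011011110110
R = −(14070) = -14070 = 1100100100001010
R = -14070 − 25017 = -39087; wraps to 26449 = 0110011101010001

0110011101010001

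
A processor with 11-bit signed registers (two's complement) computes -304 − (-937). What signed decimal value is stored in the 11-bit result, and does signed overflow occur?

633; no overflow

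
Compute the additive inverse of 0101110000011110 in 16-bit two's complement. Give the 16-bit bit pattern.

1010001111100010

Invert: 1010001111100001. Add 1: 1010001111100010.
Check: 0101110000011110 = 23582, 1010001111100010 = -23582.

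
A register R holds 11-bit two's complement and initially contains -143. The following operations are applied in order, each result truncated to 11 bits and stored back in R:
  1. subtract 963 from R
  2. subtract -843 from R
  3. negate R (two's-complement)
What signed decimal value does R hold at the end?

263

Start: R = -143 = 11101110001.
R = -143 − 963 = -1106; wraps to 942 = 01110101110
R = 942 − (-843) = 1785; wraps to -263 = 11011111001
R = −(-263) = 263 = 00100000111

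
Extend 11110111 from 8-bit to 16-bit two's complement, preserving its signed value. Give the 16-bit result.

MSB of 11110111 is 1; replicate it into the new high bits.
11111111|11110111 → 1111111111110111 (still -9).

1111111111110111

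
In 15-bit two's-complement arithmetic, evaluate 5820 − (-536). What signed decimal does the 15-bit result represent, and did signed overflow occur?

6356; no overflow

5820 → 001011010111100
-536 → 111110111101000
Subtract via negate-and-add: invert 111110111101000 + 1 = 000001000011000 (i.e. 536).
  001011010111100
+ 000001000011000
= 001100011010100
Result 001100011010100: MSB = 0 → value 6356.
Both addends (after negating the subtrahend) are non-negative and so is the stored result: no signed overflow.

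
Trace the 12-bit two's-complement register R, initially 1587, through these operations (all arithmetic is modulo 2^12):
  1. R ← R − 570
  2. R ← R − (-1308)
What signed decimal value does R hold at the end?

-1771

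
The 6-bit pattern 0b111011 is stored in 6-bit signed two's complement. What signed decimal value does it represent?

-5

MSB is 1, so the value is negative.
Unsigned reading: 59. Subtract 2^6 = 64: 59 − 64 = -5.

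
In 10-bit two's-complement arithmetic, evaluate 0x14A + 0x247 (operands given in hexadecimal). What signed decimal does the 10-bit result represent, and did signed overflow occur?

-111; no overflow

0x14A = 0101001010 = 330 (signed)
0x247 = 1001000111 = -441 (signed)
  0101001010
+ 1001000111
= 1110010001
Result 1110010001: MSB = 1 → 913 − 1024 = -111.
Addends have opposite signs, so signed overflow cannot occur.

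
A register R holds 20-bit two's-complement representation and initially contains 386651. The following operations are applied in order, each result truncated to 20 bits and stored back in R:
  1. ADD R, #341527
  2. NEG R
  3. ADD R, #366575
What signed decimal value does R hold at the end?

-361603

Start: R = 386651 = 01011110011001011011.
R = 386651 + 341527 = 728178; wraps to -320398 = 10110001110001110010
R = −(-320398) = 320398 = 01001110001110001110
R = 320398 + 366575 = 686973; wraps to -361603 = 10100111101101111101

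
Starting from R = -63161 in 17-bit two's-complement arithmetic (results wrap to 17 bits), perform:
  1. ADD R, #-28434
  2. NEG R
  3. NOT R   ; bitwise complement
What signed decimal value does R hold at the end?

39476

Start: R = -63161 = 10000100101000111.
R = -63161 + (-28434) = -91595; wraps to 39477 = 01001101000110101
R = −(39477) = -39477 = 10110010111001011
R = NOT 10110010111001011 = 01001101000110100 = 39476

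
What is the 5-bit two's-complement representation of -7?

11001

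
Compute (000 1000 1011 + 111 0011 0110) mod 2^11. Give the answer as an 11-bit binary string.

11111000001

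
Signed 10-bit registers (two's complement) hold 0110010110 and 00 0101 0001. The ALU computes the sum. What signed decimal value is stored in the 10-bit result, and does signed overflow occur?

487; no overflow

0110010110 = 406 (signed)
00 0101 0001 → 0001010001 = 81 (signed)
  0110010110
+ 0001010001
= 0111100111
Result 0111100111: MSB = 0 → value 487.
Both addends are non-negative and so is the stored result: no signed overflow.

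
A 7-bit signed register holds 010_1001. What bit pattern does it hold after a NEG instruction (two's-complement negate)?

Invert: 1010110. Add 1: 1010111.
Check: 0101001 = 41, 1010111 = -41.

1010111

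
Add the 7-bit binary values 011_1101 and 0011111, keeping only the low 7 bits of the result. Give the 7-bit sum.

  0111101
+ 0011111
= 1011100

1011100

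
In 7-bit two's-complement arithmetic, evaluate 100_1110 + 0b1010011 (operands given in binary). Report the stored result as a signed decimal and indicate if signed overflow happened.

100_1110 → 1001110 = -50 (signed)
0b1010011 → 1010011 = -45 (signed)
  1001110
+ 1010011
= 0100001  (discard carry-out 1)
Result 0100001: MSB = 0 → value 33.
Both addends are negative but the stored result is non-negative: signed overflow. The true value -50 + (-45) = -95 lies outside [-64, 63].

33; overflow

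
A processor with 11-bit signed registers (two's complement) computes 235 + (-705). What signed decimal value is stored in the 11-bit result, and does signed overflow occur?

-470; no overflow

235 → 00011101011
-705 → 10100111111
  00011101011
+ 10100111111
= 11000101010
Result 11000101010: MSB = 1 → 1578 − 2048 = -470.
Addends have opposite signs, so signed overflow cannot occur.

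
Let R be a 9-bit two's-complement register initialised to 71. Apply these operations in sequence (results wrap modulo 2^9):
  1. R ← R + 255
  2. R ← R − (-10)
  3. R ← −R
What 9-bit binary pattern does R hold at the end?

010110000

Start: R = 71 = 001000111.
R = 71 + 255 = 326; wraps to -186 = 101000110
R = -186 − (-10) = -176 = 101010000
R = −(-176) = 176 = 010110000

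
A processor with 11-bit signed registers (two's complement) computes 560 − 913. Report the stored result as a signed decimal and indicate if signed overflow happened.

-353; no overflow

560 → 01000110000
913 → 01110010001
Subtract via negate-and-add: invert 01110010001 + 1 = 10001101111 (i.e. -913).
  01000110000
+ 10001101111
= 11010011111
Result 11010011111: MSB = 1 → 1695 − 2048 = -353.
Addends (after negating the subtrahend) have opposite signs, so signed overflow cannot occur.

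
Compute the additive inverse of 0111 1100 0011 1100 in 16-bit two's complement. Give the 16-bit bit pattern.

1000001111000100

Invert: 1000001111000011. Add 1: 1000001111000100.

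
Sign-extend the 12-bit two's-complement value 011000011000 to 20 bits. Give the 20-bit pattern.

00000000011000011000

MSB of 011000011000 is 0; replicate it into the new high bits.
00000000|011000011000 → 00000000011000011000 (still 1560).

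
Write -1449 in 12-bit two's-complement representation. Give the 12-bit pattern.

101001010111

|-1449| = 1449 = 010110101001 in 12 bits.
Invert the bits: 101001010110. Add 1: 101001010111.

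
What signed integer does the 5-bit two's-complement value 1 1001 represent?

MSB is 1, so the value is negative.
Unsigned reading: 25. Subtract 2^5 = 32: 25 − 32 = -7.

-7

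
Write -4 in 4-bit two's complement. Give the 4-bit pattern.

|-4| = 4 = 0100 in 4 bits.
Invert the bits: 1011. Add 1: 1100.
Check: 1100 reads as 12 − 16 = -4.

1100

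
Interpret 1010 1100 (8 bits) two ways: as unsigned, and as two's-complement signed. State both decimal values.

unsigned = 172, signed = -84

Unsigned: 10101100 = 172.
Signed: MSB=1 → 172 − 256 = -84.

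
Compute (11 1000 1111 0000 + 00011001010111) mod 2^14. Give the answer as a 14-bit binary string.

11111101000111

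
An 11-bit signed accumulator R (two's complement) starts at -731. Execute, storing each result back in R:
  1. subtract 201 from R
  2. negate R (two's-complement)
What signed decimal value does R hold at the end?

932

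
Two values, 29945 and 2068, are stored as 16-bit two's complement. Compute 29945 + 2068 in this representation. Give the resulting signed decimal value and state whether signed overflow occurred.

32013; no overflow

29945 → 0111010011111001
2068 → 0000100000010100
  0111010011111001
+ 0000100000010100
= 0111110100001101
Result 0111110100001101: MSB = 0 → value 32013.
Both addends are non-negative and so is the stored result: no signed overflow.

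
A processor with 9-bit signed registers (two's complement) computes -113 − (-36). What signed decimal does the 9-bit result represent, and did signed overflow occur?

-77; no overflow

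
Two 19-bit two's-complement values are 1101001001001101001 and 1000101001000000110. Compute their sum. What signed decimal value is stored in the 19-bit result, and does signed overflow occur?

1101001001001101001 = -93591 (signed)
1000101001000000110 = -241146 (signed)
  1101001001001101001
+ 1000101001000000110
= 0101110010001101111  (discard carry-out 1)
Result 0101110010001101111: MSB = 0 → value 189551.
Both addends are negative but the stored result is non-negative: signed overflow. The true value -93591 + (-241146) = -334737 lies outside [-262144, 262143].

189551; overflow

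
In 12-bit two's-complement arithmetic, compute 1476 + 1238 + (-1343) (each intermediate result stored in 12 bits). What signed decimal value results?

1371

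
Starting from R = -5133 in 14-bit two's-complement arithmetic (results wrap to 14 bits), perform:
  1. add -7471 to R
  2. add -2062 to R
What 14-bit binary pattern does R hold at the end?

00011010110110

Start: R = -5133 = 10101111110011.
R = -5133 + (-7471) = -12604; wraps to 3780 = 00111011000100
R = 3780 + (-2062) = 1718 = 00011010110110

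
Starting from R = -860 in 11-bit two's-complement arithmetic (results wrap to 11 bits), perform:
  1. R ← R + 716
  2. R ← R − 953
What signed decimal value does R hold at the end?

Start: R = -860 = 10010100100.
R = -860 + 716 = -144 = 11101110000
R = -144 − 953 = -1097; wraps to 951 = 01110110111

951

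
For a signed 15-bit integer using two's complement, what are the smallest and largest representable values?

min = -16384, max = 16383

Minimum: −2^14 = -16384.
Maximum: 2^14 − 1 = 16383.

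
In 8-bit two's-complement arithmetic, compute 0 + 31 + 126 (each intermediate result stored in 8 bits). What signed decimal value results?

0 + 31 = 31 (00011111)
31 + 126 = 157 → wraps to -99 (10011101)

-99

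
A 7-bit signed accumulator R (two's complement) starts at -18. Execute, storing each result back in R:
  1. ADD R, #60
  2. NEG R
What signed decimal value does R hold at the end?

Start: R = -18 = 1101110.
R = -18 + 60 = 42 = 0101010
R = −(42) = -42 = 1010110

-42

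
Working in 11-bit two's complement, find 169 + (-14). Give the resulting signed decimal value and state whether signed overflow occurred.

169 → 00010101001
-14 → 11111110010
  00010101001
+ 11111110010
= 00010011011  (discard carry-out 1)
Result 00010011011: MSB = 0 → value 155.
Addends have opposite signs, so signed overflow cannot occur.

155; no overflow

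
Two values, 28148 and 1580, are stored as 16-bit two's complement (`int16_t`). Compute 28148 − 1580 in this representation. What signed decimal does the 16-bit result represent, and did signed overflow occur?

26568; no overflow

28148 → 0110110111110100
1580 → 0000011000101100
Subtract via negate-and-add: invert 0000011000101100 + 1 = 1111100111010100 (i.e. -1580).
  0110110111110100
+ 1111100111010100
= 0110011111001000  (discard carry-out 1)
Result 0110011111001000: MSB = 0 → value 26568.
Addends (after negating the subtrahend) have opposite signs, so signed overflow cannot occur.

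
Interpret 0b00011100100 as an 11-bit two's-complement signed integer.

228

MSB is 0, so the value is non-negative: 00011100100 = 228.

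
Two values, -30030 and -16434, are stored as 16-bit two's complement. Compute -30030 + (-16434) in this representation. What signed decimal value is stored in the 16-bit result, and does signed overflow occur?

-30030 → 1000101010110010
-16434 → 1011111111001110
  1000101010110010
+ 1011111111001110
= 0100101010000000  (discard carry-out 1)
Result 0100101010000000: MSB = 0 → value 19072.
Both addends are negative but the stored result is non-negative: signed overflow. The true value -30030 + (-16434) = -46464 lies outside [-32768, 32767].

19072; overflow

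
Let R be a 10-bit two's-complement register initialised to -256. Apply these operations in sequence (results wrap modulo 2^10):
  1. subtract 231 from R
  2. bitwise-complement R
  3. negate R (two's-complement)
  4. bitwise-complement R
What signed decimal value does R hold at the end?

485

Start: R = -256 = 1100000000.
R = -256 − 231 = -487 = 1000011001
R = NOT 1000011001 = 0111100110 = 486
R = −(486) = -486 = 1000011010
R = NOT 1000011010 = 0111100101 = 485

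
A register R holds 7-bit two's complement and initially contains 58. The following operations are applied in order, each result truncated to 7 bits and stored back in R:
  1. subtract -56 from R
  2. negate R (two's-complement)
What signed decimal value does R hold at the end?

Start: R = 58 = 0111010.
R = 58 − (-56) = 114; wraps to -14 = 1110010
R = −(-14) = 14 = 0001110

14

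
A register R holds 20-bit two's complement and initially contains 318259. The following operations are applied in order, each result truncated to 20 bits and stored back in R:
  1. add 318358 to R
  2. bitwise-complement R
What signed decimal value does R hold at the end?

411958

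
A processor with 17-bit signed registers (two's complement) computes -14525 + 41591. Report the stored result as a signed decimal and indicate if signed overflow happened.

-14525 → 11100011101000011
41591 → 01010001001110111
  11100011101000011
+ 01010001001110111
= 00110100110111010  (discard carry-out 1)
Result 00110100110111010: MSB = 0 → value 27066.
Addends have opposite signs, so signed overflow cannot occur.

27066; no overflow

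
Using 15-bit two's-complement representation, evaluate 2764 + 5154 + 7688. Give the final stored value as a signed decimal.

2764 + 5154 = 7918 (001111011101110)
7918 + 7688 = 15606 (011110011110110)

15606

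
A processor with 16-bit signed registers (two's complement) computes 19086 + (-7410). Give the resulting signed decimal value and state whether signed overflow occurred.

11676; no overflow

19086 → 0100101010001110
-7410 → 1110001100001110
  0100101010001110
+ 1110001100001110
= 0010110110011100  (discard carry-out 1)
Result 0010110110011100: MSB = 0 → value 11676.
Addends have opposite signs, so signed overflow cannot occur.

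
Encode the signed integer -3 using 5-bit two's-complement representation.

11101

|-3| = 3 = 00011 in 5 bits.
Invert the bits: 11100. Add 1: 11101.
Check: 11101 reads as 29 − 32 = -3.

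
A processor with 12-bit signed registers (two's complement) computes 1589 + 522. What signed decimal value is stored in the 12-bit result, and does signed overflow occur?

1589 → 011000110101
522 → 001000001010
  011000110101
+ 001000001010
= 100000111111
Result 100000111111: MSB = 1 → 2111 − 4096 = -1985.
Both addends are non-negative but the stored result is negative: signed overflow. The true value 1589 + 522 = 2111 lies outside [-2048, 2047].

-1985; overflow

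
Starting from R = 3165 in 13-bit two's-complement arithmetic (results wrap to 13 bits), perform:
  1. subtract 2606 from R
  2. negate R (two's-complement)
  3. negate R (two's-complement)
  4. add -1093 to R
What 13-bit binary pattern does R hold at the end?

Start: R = 3165 = 0110001011101.
R = 3165 − 2606 = 559 = 0001000101111
R = −(559) = -559 = 1110111010001
R = −(-559) = 559 = 0001000101111
R = 559 + (-1093) = -534 = 1110111101010

1110111101010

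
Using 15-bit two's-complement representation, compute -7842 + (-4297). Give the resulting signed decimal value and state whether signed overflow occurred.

-12139; no overflow

-7842 → 110000101011110
-4297 → 110111100110111
  110000101011110
+ 110111100110111
= 101000010010101  (discard carry-out 1)
Result 101000010010101: MSB = 1 → 20629 − 32768 = -12139.
Both addends are negative and so is the stored result: no signed overflow.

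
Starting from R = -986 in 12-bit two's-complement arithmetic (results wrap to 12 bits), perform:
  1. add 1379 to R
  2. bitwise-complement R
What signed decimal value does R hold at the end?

Start: R = -986 = 110000100110.
R = -986 + 1379 = 393 = 000110001001
R = NOT 000110001001 = 111001110110 = -394

-394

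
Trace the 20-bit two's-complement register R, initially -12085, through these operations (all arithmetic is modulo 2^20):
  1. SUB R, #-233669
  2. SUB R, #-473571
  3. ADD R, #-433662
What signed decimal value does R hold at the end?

Start: R = -12085 = 11111101000011001011.
R = -12085 − (-233669) = 221584 = 00110110000110010000
R = 221584 − (-473571) = 695155; wraps to -353421 = 10101001101101110011
R = -353421 + (-433662) = -787083; wraps to 261493 = 00111111110101110101

261493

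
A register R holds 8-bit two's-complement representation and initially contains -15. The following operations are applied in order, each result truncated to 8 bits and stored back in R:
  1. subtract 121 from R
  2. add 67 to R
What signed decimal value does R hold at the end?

Start: R = -15 = 11110001.
R = -15 − 121 = -136; wraps to 120 = 01111000
R = 120 + 67 = 187; wraps to -69 = 10111011

-69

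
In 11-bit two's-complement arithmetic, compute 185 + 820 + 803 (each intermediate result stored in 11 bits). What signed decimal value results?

-240

185 + 820 = 1005 (01111101101)
1005 + 803 = 1808 → wraps to -240 (11100010000)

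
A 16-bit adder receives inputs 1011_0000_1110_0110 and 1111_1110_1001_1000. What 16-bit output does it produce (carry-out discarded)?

  1011000011100110
+ 1111111010011000
= 1010111101111110  (discard carry-out 1)

1010111101111110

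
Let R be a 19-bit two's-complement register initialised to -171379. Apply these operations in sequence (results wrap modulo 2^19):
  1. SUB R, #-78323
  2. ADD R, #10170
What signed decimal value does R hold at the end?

-82886

Start: R = -171379 = 1010110001010001101.
R = -171379 − (-78323) = -93056 = 1101001010010000000
R = -93056 + 10170 = -82886 = 1101011110000111010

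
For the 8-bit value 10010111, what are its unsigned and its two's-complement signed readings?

unsigned = 151, signed = -105

Unsigned: 10010111 = 151.
Signed: MSB=1 → 151 − 256 = -105.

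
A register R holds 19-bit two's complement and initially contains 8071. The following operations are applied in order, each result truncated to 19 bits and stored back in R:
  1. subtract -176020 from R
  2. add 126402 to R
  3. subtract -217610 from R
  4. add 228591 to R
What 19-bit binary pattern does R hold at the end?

Start: R = 8071 = 0000001111110000111.
R = 8071 − (-176020) = 184091 = 0101100111100011011
R = 184091 + 126402 = 310493; wraps to -213795 = 1001011110011011101
R = -213795 − (-217610) = 3815 = 0000000111011100111
R = 3815 + 228591 = 232406 = 0111000101111010110

0111000101111010110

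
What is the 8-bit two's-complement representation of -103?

10011001

|-103| = 103 = 01100111 in 8 bits.
Invert the bits: 10011000. Add 1: 10011001.
Check: 10011001 reads as 153 − 256 = -103.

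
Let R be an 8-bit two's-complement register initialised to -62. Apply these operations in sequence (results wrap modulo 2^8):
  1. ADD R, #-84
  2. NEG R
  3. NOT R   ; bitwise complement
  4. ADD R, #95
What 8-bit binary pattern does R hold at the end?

11001100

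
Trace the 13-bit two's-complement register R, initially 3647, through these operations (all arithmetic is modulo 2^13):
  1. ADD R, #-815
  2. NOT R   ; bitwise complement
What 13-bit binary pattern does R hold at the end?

Start: R = 3647 = 0111000111111.
R = 3647 + (-815) = 2832 = 0101100010000
R = NOT 0101100010000 = 1010011101111 = -2833

1010011101111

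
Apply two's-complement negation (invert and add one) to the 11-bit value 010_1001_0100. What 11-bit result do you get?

10101101100

Invert: 10101101011. Add 1: 10101101100.
Check: 01010010100 = 660, 10101101100 = -660.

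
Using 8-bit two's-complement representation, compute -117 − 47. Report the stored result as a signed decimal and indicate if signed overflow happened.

92; overflow

-117 → 10001011
47 → 00101111
Subtract via negate-and-add: invert 00101111 + 1 = 11010001 (i.e. -47).
  10001011
+ 11010001
= 01011100  (discard carry-out 1)
Result 01011100: MSB = 0 → value 92.
Both addends (after negating the subtrahend) are negative but the stored result is non-negative: signed overflow. The true value -117 − 47 = -164 lies outside [-128, 127].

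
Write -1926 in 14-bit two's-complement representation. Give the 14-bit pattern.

|-1926| = 1926 = 00011110000110 in 14 bits.
Invert the bits: 11100001111001. Add 1: 11100001111010.

11100001111010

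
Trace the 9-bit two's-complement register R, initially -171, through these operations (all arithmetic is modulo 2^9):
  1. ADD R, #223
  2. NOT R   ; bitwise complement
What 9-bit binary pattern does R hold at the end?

111001011

Start: R = -171 = 101010101.
R = -171 + 223 = 52 = 000110100
R = NOT 000110100 = 111001011 = -53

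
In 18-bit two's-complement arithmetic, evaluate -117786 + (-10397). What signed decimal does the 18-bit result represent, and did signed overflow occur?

-117786 → 100011001111100110
-10397 → 111101011101100011
  100011001111100110
+ 111101011101100011
= 100000101101001001  (discard carry-out 1)
Result 100000101101001001: MSB = 1 → 133961 − 262144 = -128183.
Both addends are negative and so is the stored result: no signed overflow.

-128183; no overflow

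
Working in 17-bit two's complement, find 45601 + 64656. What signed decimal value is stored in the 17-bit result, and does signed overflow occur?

-20815; overflow

45601 → 01011001000100001
64656 → 01111110010010000
  01011001000100001
+ 01111110010010000
= 11010111010110001
Result 11010111010110001: MSB = 1 → 110257 − 131072 = -20815.
Both addends are non-negative but the stored result is negative: signed overflow. The true value 45601 + 64656 = 110257 lies outside [-65536, 65535].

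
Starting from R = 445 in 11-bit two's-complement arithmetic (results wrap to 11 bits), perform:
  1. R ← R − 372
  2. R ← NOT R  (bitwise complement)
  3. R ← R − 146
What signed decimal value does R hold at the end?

-220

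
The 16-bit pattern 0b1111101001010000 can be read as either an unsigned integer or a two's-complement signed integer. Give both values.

Unsigned: 1111101001010000 = 64080.
Signed: MSB=1 → 64080 − 65536 = -1456.

unsigned = 64080, signed = -1456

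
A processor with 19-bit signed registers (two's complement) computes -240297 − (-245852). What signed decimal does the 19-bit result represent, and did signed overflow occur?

5555; no overflow

-240297 → 1000101010101010111
-245852 → 1000011111110100100
Subtract via negate-and-add: invert 1000011111110100100 + 1 = 0111100000001011100 (i.e. 245852).
  1000101010101010111
+ 0111100000001011100
= 0000001010110110011  (discard carry-out 1)
Result 0000001010110110011: MSB = 0 → value 5555.
Addends (after negating the subtrahend) have opposite signs, so signed overflow cannot occur.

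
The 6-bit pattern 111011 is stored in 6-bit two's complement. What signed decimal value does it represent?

-5

MSB is 1, so the value is negative.
Unsigned reading: 59. Subtract 2^6 = 64: 59 − 64 = -5.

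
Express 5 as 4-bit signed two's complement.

5 is non-negative, so write it directly in 4 bits: 0101.

0101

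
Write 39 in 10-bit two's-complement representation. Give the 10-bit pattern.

39 is non-negative, so write it directly in 10 bits: 0000100111.

0000100111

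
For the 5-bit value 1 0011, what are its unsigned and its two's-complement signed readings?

Unsigned: 10011 = 19.
Signed: MSB=1 → 19 − 32 = -13.

unsigned = 19, signed = -13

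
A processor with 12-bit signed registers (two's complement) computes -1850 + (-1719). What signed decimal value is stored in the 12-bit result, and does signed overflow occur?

527; overflow

-1850 → 100011000110
-1719 → 100101001001
  100011000110
+ 100101001001
= 001000001111  (discard carry-out 1)
Result 001000001111: MSB = 0 → value 527.
Both addends are negative but the stored result is non-negative: signed overflow. The true value -1850 + (-1719) = -3569 lies outside [-2048, 2047].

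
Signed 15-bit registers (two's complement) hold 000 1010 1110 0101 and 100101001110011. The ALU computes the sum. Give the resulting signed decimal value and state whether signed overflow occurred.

-10920; no overflow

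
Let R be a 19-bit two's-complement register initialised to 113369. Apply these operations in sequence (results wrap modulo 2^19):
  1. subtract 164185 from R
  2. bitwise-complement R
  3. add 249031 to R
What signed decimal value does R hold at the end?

Start: R = 113369 = 0011011101011011001.
R = 113369 − 164185 = -50816 = 1110011100110000000
R = NOT 1110011100110000000 = 0001100011001111111 = 50815
R = 50815 + 249031 = 299846; wraps to -224442 = 1001001001101000110

-224442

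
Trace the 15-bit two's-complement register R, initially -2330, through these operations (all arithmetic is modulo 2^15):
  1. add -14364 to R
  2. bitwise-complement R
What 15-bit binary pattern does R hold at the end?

Start: R = -2330 = 111011011100110.
R = -2330 + (-14364) = -16694; wraps to 16074 = 011111011001010
R = NOT 011111011001010 = 100000100110101 = -16075

100000100110101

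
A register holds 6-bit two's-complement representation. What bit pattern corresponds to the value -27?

100101

|-27| = 27 = 011011 in 6 bits.
Invert the bits: 100100. Add 1: 100101.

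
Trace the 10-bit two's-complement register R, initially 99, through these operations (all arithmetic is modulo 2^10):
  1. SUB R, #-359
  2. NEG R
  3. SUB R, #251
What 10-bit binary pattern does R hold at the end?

0100111011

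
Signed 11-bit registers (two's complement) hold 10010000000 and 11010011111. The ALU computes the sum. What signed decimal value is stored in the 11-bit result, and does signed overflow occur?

10010000000 = -896 (signed)
11010011111 = -353 (signed)
  10010000000
+ 11010011111
= 01100011111  (discard carry-out 1)
Result 01100011111: MSB = 0 → value 799.
Both addends are negative but the stored result is non-negative: signed overflow. The true value -896 + (-353) = -1249 lies outside [-1024, 1023].

799; overflow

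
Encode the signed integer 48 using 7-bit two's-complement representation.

0110000

48 is non-negative, so write it directly in 7 bits: 0110000.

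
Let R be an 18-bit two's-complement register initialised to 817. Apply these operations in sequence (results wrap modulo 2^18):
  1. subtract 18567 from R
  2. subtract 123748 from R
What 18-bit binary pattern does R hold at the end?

011101011101000110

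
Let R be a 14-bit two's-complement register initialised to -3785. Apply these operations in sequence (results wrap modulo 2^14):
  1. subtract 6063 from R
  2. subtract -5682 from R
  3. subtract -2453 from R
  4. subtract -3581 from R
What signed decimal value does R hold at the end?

Start: R = -3785 = 11000100110111.
R = -3785 − 6063 = -9848; wraps to 6536 = 01100110001000
R = 6536 − (-5682) = 12218; wraps to -4166 = 10111110111010
R = -4166 − (-2453) = -1713 = 11100101001111
R = -1713 − (-3581) = 1868 = 00011101001100

1868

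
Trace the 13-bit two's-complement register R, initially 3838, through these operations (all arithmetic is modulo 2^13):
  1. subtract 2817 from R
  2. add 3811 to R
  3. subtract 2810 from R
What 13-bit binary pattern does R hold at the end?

0011111100110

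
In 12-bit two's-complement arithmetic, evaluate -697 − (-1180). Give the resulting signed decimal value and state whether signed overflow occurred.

-697 → 110101000111
-1180 → 101101100100
Subtract via negate-and-add: invert 101101100100 + 1 = 010010011100 (i.e. 1180).
  110101000111
+ 010010011100
= 000111100011  (discard carry-out 1)
Result 000111100011: MSB = 0 → value 483.
Addends (after negating the subtrahend) have opposite signs, so signed overflow cannot occur.

483; no overflow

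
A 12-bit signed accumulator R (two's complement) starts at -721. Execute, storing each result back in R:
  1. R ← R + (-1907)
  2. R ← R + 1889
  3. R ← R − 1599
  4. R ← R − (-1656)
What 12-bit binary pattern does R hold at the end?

110101010110

Start: R = -721 = 110100101111.
R = -721 + (-1907) = -2628; wraps to 1468 = 010110111100
R = 1468 + 1889 = 3357; wraps to -739 = 110100011101
R = -739 − 1599 = -2338; wraps to 1758 = 011011011110
R = 1758 − (-1656) = 3414; wraps to -682 = 110101010110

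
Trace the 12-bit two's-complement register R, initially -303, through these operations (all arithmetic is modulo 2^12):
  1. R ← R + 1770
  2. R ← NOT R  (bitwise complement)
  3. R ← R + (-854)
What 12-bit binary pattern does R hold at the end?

Start: R = -303 = 111011010001.
R = -303 + 1770 = 1467 = 010110111011
R = NOT 010110111011 = 101001000100 = -1468
R = -1468 + (-854) = -2322; wraps to 1774 = 011011101110

011011101110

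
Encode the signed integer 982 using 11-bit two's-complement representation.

982 is non-negative, so write it directly in 11 bits: 01111010110.

01111010110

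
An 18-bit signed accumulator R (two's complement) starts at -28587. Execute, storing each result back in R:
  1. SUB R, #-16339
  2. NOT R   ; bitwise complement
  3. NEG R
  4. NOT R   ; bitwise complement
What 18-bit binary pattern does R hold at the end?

000010111111010110

Start: R = -28587 = 111001000001010101.
R = -28587 − (-16339) = -12248 = 111101000000101000
R = NOT 111101000000101000 = 000010111111010111 = 12247
R = −(12247) = -12247 = 111101000000101001
R = NOT 111101000000101001 = 000010111111010110 = 12246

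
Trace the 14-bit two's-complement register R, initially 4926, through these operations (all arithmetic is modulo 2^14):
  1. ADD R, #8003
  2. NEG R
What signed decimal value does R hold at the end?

Start: R = 4926 = 01001100111110.
R = 4926 + 8003 = 12929; wraps to -3455 = 11001010000001
R = −(-3455) = 3455 = 00110101111111

3455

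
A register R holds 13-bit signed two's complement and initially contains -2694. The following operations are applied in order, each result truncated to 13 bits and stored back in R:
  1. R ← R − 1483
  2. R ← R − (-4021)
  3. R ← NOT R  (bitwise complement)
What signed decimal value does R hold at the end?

155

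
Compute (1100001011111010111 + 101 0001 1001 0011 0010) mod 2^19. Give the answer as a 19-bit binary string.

  1100001011111010111
+ 1010001100100110010
= 0110011000100001001  (discard carry-out 1)

0110011000100001001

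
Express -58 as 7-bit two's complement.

1000110

|-58| = 58 = 0111010 in 7 bits.
Invert the bits: 1000101. Add 1: 1000110.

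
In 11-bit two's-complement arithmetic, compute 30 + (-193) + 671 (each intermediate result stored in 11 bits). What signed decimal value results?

508

30 + (-193) = -163 (11101011101)
-163 + 671 = 508 (00111111100)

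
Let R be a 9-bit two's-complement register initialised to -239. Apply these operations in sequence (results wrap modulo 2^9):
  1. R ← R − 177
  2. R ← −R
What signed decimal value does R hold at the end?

-96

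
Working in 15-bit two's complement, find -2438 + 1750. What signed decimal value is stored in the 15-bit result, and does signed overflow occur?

-688; no overflow

-2438 → 111011001111010
1750 → 000011011010110
  111011001111010
+ 000011011010110
= 111110101010000
Result 111110101010000: MSB = 1 → 32080 − 32768 = -688.
Addends have opposite signs, so signed overflow cannot occur.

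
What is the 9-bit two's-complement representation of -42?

|-42| = 42 = 000101010 in 9 bits.
Invert the bits: 111010101. Add 1: 111010110.
Check: 111010110 reads as 470 − 512 = -42.

111010110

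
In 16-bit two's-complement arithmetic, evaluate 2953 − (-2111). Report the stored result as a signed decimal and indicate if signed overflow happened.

5064; no overflow

2953 → 0000101110001001
-2111 → 1111011111000001
Subtract via negate-and-add: invert 1111011111000001 + 1 = 0000100000111111 (i.e. 2111).
  0000101110001001
+ 0000100000111111
= 0001001111001000
Result 0001001111001000: MSB = 0 → value 5064.
Both addends (after negating the subtrahend) are non-negative and so is the stored result: no signed overflow.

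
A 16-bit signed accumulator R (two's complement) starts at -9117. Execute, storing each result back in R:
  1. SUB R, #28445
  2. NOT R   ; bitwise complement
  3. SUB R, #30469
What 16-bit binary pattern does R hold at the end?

0001101110110100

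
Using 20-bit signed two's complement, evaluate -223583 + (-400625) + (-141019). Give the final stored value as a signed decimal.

283349

-223583 + (-400625) = -624208 → wraps to 424368 (01100111100110110000)
424368 + (-141019) = 283349 (01000101001011010101)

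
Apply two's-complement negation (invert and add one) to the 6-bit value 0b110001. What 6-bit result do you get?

Invert: 001110. Add 1: 001111.
Check: 110001 = -15, 001111 = 15.

001111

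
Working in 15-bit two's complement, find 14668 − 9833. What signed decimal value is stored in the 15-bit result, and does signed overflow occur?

4835; no overflow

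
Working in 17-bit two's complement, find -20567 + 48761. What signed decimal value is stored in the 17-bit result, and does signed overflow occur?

28194; no overflow

-20567 → 11010111110101001
48761 → 01011111001111001
  11010111110101001
+ 01011111001111001
= 00110111000100010  (discard carry-out 1)
Result 00110111000100010: MSB = 0 → value 28194.
Addends have opposite signs, so signed overflow cannot occur.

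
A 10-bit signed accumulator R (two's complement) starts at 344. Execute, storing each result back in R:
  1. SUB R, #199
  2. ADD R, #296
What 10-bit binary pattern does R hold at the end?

Start: R = 344 = 0101011000.
R = 344 − 199 = 145 = 0010010001
R = 145 + 296 = 441 = 0110111001

0110111001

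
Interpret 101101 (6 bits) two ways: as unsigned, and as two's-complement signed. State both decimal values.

unsigned = 45, signed = -19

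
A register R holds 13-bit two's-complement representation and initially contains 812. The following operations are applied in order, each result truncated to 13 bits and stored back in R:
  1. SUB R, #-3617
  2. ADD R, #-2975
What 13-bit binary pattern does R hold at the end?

Start: R = 812 = 0001100101100.
R = 812 − (-3617) = 4429; wraps to -3763 = 1000101001101
R = -3763 + (-2975) = -6738; wraps to 1454 = 0010110101110

0010110101110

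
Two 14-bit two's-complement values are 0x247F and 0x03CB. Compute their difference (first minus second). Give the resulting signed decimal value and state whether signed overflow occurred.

0x247F = 10010001111111 = -7041 (signed)
0x03CB = 00001111001011 = 971 (signed)
Subtract via negate-and-add: invert 00001111001011 + 1 = 11110000110101 (i.e. -971).
  10010001111111
+ 11110000110101
= 10000010110100  (discard carry-out 1)
Result 10000010110100: MSB = 1 → 8372 − 16384 = -8012.
Both addends (after negating the subtrahend) are negative and so is the stored result: no signed overflow.

-8012; no overflow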